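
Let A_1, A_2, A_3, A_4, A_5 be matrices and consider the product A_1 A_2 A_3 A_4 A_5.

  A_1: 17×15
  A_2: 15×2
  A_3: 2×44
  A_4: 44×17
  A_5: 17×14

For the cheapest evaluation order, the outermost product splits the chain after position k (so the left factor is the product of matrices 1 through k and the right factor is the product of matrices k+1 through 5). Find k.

2

Adjacent pairs: A_1A_2 = 17·15·2 = 510; A_2A_3 = 15·2·44 = 1320; A_3A_4 = 2·44·17 = 1496; A_4A_5 = 44·17·14 = 10472.
Length 3: A_1..A_3: k=1: 0+1320+17·15·44=12540; k=2: 510+0+17·2·44=2006 → min 2006 | A_2..A_4: k=2: 0+1496+15·2·17=2006; k=3: 1320+0+15·44·17=12540 → min 2006 | A_3..A_5: k=3: 0+10472+2·44·14=11704; k=4: 1496+0+2·17·14=1972 → min 1972.
Length 4: A_1..A_4: k=1: 0+2006+17·15·17=6341; k=2: 510+1496+17·2·17=2584; k=3: 2006+0+17·44·17=14722 → min 2584 | A_2..A_5: k=2: 0+1972+15·2·14=2392; k=3: 1320+10472+15·44·14=21032; k=4: 2006+0+15·17·14=5576 → min 2392.
Top-level splits: k=1: (A_1..A_1)·(A_2..A_5) → 0+2392+17·15·14 = 5962; k=2: (A_1..A_2)·(A_3..A_5) → 510+1972+17·2·14 = 2958; k=3: (A_1..A_3)·(A_4..A_5) → 2006+10472+17·44·14 = 22950; k=4: (A_1..A_4)·(A_5..A_5) → 2584+0+17·17·14 = 6630.
Best split is after A_2, i.e. k = 2.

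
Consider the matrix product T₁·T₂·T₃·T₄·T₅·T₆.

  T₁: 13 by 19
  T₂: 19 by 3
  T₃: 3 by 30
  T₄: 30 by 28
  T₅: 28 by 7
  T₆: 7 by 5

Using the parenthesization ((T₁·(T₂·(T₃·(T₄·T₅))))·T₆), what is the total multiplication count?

(T₄·T₅): 30×28 by 28×7 → 30×7, cost 30·28·7 = 5880
(T₃·(T₄·T₅)): 3×30 by 30×7 → 3×7, cost 3·30·7 = 630; cumulative 6510
(T₂·(T₃·(T₄·T₅))): 19×3 by 3×7 → 19×7, cost 19·3·7 = 399; cumulative 6909
(T₁·(T₂·(T₃·(T₄·T₅)))): 13×19 by 19×7 → 13×7, cost 13·19·7 = 1729; cumulative 8638
((T₁·(T₂·(T₃·(T₄·T₅))))·T₆): 13×7 by 7×5 → 13×5, cost 13·7·5 = 455; cumulative 9093
Total: 9093 scalar multiplications.

9093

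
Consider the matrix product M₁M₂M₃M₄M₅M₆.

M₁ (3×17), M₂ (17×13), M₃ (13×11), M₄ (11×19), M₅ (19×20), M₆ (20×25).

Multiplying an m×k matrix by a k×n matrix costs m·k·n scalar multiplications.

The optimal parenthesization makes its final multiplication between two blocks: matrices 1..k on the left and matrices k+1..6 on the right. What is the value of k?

Adjacent pairs: M₁M₂ = 3·17·13 = 663; M₂M₃ = 17·13·11 = 2431; M₃M₄ = 13·11·19 = 2717; M₄M₅ = 11·19·20 = 4180; M₅M₆ = 19·20·25 = 9500.
Length 3: M₁..M₃: k=1: 0+2431+3·17·11=2992; k=2: 663+0+3·13·11=1092 → min 1092 | M₂..M₄: k=2: 0+2717+17·13·19=6916; k=3: 2431+0+17·11·19=5984 → min 5984 | M₃..M₅: k=3: 0+4180+13·11·20=7040; k=4: 2717+0+13·19·20=7657 → min 7040 | M₄..M₆: k=4: 0+9500+11·19·25=14725; k=5: 4180+0+11·20·25=9680 → min 9680.
Length 4: M₁..M₄: k=1: 0+5984+3·17·19=6953; k=2: 663+2717+3·13·19=4121; k=3: 1092+0+3·11·19=1719 → min 1719 | M₂..M₅: k=2: 0+7040+17·13·20=11460; k=3: 2431+4180+17·11·20=10351; k=4: 5984+0+17·19·20=12444 → min 10351 | M₃..M₆: k=3: 0+9680+13·11·25=13255; k=4: 2717+9500+13·19·25=18392; k=5: 7040+0+13·20·25=13540 → min 13255.
Length 5: M₁..M₅: k=1: 0+10351+3·17·20=11371; k=2: 663+7040+3·13·20=8483; k=3: 1092+4180+3·11·20=5932; k=4: 1719+0+3·19·20=2859 → min 2859 | M₂..M₆: k=2: 0+13255+17·13·25=18780; k=3: 2431+9680+17·11·25=16786; k=4: 5984+9500+17·19·25=23559; k=5: 10351+0+17·20·25=18851 → min 16786.
Top-level splits: k=1: (M₁..M₁)·(M₂..M₆) → 0+16786+3·17·25 = 18061; k=2: (M₁..M₂)·(M₃..M₆) → 663+13255+3·13·25 = 14893; k=3: (M₁..M₃)·(M₄..M₆) → 1092+9680+3·11·25 = 11597; k=4: (M₁..M₄)·(M₅..M₆) → 1719+9500+3·19·25 = 12644; k=5: (M₁..M₅)·(M₆..M₆) → 2859+0+3·20·25 = 4359.
Best split is after M₅, i.e. k = 5.

5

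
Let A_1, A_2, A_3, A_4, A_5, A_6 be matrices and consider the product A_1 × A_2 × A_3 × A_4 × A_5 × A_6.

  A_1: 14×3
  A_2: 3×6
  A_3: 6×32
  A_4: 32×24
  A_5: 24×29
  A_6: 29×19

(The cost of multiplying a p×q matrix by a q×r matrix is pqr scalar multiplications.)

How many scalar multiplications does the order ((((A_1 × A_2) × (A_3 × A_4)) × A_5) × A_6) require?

24334

(A_1 × A_2): 14×3 by 3×6 → 14×6, cost 14·3·6 = 252
(A_3 × A_4): 6×32 by 32×24 → 6×24, cost 6·32·24 = 4608
((A_1 × A_2) × (A_3 × A_4)): 14×6 by 6×24 → 14×24, cost 14·6·24 = 2016; cumulative 6876
(((A_1 × A_2) × (A_3 × A_4)) × A_5): 14×24 by 24×29 → 14×29, cost 14·24·29 = 9744; cumulative 16620
((((A_1 × A_2) × (A_3 × A_4)) × A_5) × A_6): 14×29 by 29×19 → 14×19, cost 14·29·19 = 7714; cumulative 24334
Total: 24334 scalar multiplications.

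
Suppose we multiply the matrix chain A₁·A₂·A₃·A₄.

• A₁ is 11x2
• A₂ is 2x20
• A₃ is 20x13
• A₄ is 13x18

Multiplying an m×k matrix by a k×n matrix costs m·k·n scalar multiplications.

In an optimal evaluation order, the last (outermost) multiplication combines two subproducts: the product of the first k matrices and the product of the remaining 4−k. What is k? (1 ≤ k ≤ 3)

Adjacent pairs: A₁A₂ = 11·2·20 = 440; A₂A₃ = 2·20·13 = 520; A₃A₄ = 20·13·18 = 4680.
Length 3: A₁..A₃: k=1: 0+520+11·2·13=806; k=2: 440+0+11·20·13=3300 → min 806 | A₂..A₄: k=2: 0+4680+2·20·18=5400; k=3: 520+0+2·13·18=988 → min 988.
Top-level splits: k=1: (A₁..A₁)·(A₂..A₄) → 0+988+11·2·18 = 1384; k=2: (A₁..A₂)·(A₃..A₄) → 440+4680+11·20·18 = 9080; k=3: (A₁..A₃)·(A₄..A₄) → 806+0+11·13·18 = 3380.
Best split is after A₁, i.e. k = 1.

1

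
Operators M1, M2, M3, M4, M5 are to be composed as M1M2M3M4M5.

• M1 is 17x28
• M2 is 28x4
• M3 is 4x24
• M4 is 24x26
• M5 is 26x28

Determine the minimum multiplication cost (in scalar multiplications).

9216

Adjacent pairs: M1M2 = 17·28·4 = 1904; M2M3 = 28·4·24 = 2688; M3M4 = 4·24·26 = 2496; M4M5 = 24·26·28 = 17472.
Length 3: M1..M3: k=1: 0+2688+17·28·24=14112; k=2: 1904+0+17·4·24=3536 → min 3536 | M2..M4: k=2: 0+2496+28·4·26=5408; k=3: 2688+0+28·24·26=20160 → min 5408 | M3..M5: k=3: 0+17472+4·24·28=20160; k=4: 2496+0+4·26·28=5408 → min 5408.
Length 4: M1..M4: k=1: 0+5408+17·28·26=17784; k=2: 1904+2496+17·4·26=6168; k=3: 3536+0+17·24·26=14144 → min 6168 | M2..M5: k=2: 0+5408+28·4·28=8544; k=3: 2688+17472+28·24·28=38976; k=4: 5408+0+28·26·28=25792 → min 8544.
Length 5: M1..M5: k=1: 0+8544+17·28·28=21872; k=2: 1904+5408+17·4·28=9216; k=3: 3536+17472+17·24·28=32432; k=4: 6168+0+17·26·28=18544 → min 9216.
Optimal order: ((M1M2)((M3M4)M5)) with cost 9216.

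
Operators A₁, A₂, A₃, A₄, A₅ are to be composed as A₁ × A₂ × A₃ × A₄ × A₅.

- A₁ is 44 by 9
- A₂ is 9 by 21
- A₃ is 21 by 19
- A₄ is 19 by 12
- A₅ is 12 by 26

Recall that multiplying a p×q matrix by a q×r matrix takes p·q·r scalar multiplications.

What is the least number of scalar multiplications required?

18747

Adjacent pairs: A₁A₂ = 44·9·21 = 8316; A₂A₃ = 9·21·19 = 3591; A₃A₄ = 21·19·12 = 4788; A₄A₅ = 19·12·26 = 5928.
Length 3: A₁..A₃: k=1: 0+3591+44·9·19=11115; k=2: 8316+0+44·21·19=25872 → min 11115 | A₂..A₄: k=2: 0+4788+9·21·12=7056; k=3: 3591+0+9·19·12=5643 → min 5643 | A₃..A₅: k=3: 0+5928+21·19·26=16302; k=4: 4788+0+21·12·26=11340 → min 11340.
Length 4: A₁..A₄: k=1: 0+5643+44·9·12=10395; k=2: 8316+4788+44·21·12=24192; k=3: 11115+0+44·19·12=21147 → min 10395 | A₂..A₅: k=2: 0+11340+9·21·26=16254; k=3: 3591+5928+9·19·26=13965; k=4: 5643+0+9·12·26=8451 → min 8451.
Length 5: A₁..A₅: k=1: 0+8451+44·9·26=18747; k=2: 8316+11340+44·21·26=43680; k=3: 11115+5928+44·19·26=38779; k=4: 10395+0+44·12·26=24123 → min 18747.
Optimal order: (A₁ × (((A₂ × A₃) × A₄) × A₅)) with cost 18747.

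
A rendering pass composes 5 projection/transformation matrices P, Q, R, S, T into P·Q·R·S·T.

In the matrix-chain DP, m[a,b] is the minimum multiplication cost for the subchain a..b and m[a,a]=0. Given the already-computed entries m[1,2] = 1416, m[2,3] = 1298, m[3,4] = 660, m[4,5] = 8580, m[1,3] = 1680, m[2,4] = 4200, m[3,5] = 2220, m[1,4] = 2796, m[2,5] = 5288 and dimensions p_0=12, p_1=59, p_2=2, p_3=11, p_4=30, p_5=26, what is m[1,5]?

4260

m[1,5] = min over k∈[1,4] of m[1,k]+m[k+1,5]+p_{0}·p_k·p_{5}.
k=1: 0 + 5288 + 12·59·26 = 23696; k=2: 1416 + 2220 + 12·2·26 = 4260; k=3: 1680 + 8580 + 12·11·26 = 13692; k=4: 2796 + 0 + 12·30·26 = 12156.
Minimum: 4260 at k=2.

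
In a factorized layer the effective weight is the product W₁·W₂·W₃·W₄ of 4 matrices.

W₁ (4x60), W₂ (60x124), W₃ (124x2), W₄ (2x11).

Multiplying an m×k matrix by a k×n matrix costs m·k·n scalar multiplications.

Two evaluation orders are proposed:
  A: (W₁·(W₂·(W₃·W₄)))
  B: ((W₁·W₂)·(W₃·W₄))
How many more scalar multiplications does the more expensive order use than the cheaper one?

Order A = (W₁·(W₂·(W₃·W₄))): (W₃·W₄): 124×2 by 2×11 → 124×11, cost 124·2·11 = 2728; (W₂·(W₃·W₄)): 60×124 by 124×11 → 60×11, cost 60·124·11 = 81840; cumulative 84568; (W₁·(W₂·(W₃·W₄))): 4×60 by 60×11 → 4×11, cost 4·60·11 = 2640; cumulative 87208. Total 87208.
Order B = ((W₁·W₂)·(W₃·W₄)): (W₁·W₂): 4×60 by 60×124 → 4×124, cost 4·60·124 = 29760; (W₃·W₄): 124×2 by 2×11 → 124×11, cost 124·2·11 = 2728; ((W₁·W₂)·(W₃·W₄)): 4×124 by 124×11 → 4×11, cost 4·124·11 = 5456; cumulative 37944. Total 37944.
Difference: |87208 − 37944| = 49264.

49264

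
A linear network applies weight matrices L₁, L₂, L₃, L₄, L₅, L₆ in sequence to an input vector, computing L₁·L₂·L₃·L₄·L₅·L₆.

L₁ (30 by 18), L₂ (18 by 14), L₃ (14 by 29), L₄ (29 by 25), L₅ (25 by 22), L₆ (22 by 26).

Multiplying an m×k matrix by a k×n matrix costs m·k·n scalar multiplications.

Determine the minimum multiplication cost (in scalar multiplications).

Adjacent pairs: L₁L₂ = 30·18·14 = 7560; L₂L₃ = 18·14·29 = 7308; L₃L₄ = 14·29·25 = 10150; L₄L₅ = 29·25·22 = 15950; L₅L₆ = 25·22·26 = 14300.
Length 3: L₁..L₃: k=1: 0+7308+30·18·29=22968; k=2: 7560+0+30·14·29=19740 → min 19740 | L₂..L₄: k=2: 0+10150+18·14·25=16450; k=3: 7308+0+18·29·25=20358 → min 16450 | L₃..L₅: k=3: 0+15950+14·29·22=24882; k=4: 10150+0+14·25·22=17850 → min 17850 | L₄..L₆: k=4: 0+14300+29·25·26=33150; k=5: 15950+0+29·22·26=32538 → min 32538.
Length 4: L₁..L₄: k=1: 0+16450+30·18·25=29950; k=2: 7560+10150+30·14·25=28210; k=3: 19740+0+30·29·25=41490 → min 28210 | L₂..L₅: k=2: 0+17850+18·14·22=23394; k=3: 7308+15950+18·29·22=34742; k=4: 16450+0+18·25·22=26350 → min 23394 | L₃..L₆: k=3: 0+32538+14·29·26=43094; k=4: 10150+14300+14·25·26=33550; k=5: 17850+0+14·22·26=25858 → min 25858.
Length 5: L₁..L₅: k=1: 0+23394+30·18·22=35274; k=2: 7560+17850+30·14·22=34650; k=3: 19740+15950+30·29·22=54830; k=4: 28210+0+30·25·22=44710 → min 34650 | L₂..L₆: k=2: 0+25858+18·14·26=32410; k=3: 7308+32538+18·29·26=53418; k=4: 16450+14300+18·25·26=42450; k=5: 23394+0+18·22·26=33690 → min 32410.
Length 6: L₁..L₆: k=1: 0+32410+30·18·26=46450; k=2: 7560+25858+30·14·26=44338; k=3: 19740+32538+30·29·26=74898; k=4: 28210+14300+30·25·26=62010; k=5: 34650+0+30·22·26=51810 → min 44338.
Optimal order: ((L₁·L₂)·(((L₃·L₄)·L₅)·L₆)) with cost 44338.

44338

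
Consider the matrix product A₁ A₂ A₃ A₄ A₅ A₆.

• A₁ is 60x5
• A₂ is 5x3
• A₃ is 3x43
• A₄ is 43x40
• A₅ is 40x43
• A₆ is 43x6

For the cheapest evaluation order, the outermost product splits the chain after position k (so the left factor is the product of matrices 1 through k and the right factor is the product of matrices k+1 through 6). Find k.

Adjacent pairs: A₁A₂ = 60·5·3 = 900; A₂A₃ = 5·3·43 = 645; A₃A₄ = 3·43·40 = 5160; A₄A₅ = 43·40·43 = 73960; A₅A₆ = 40·43·6 = 10320.
Length 3: A₁..A₃: k=1: 0+645+60·5·43=13545; k=2: 900+0+60·3·43=8640 → min 8640 | A₂..A₄: k=2: 0+5160+5·3·40=5760; k=3: 645+0+5·43·40=9245 → min 5760 | A₃..A₅: k=3: 0+73960+3·43·43=79507; k=4: 5160+0+3·40·43=10320 → min 10320 | A₄..A₆: k=4: 0+10320+43·40·6=20640; k=5: 73960+0+43·43·6=85054 → min 20640.
Length 4: A₁..A₄: k=1: 0+5760+60·5·40=17760; k=2: 900+5160+60·3·40=13260; k=3: 8640+0+60·43·40=111840 → min 13260 | A₂..A₅: k=2: 0+10320+5·3·43=10965; k=3: 645+73960+5·43·43=83850; k=4: 5760+0+5·40·43=14360 → min 10965 | A₃..A₆: k=3: 0+20640+3·43·6=21414; k=4: 5160+10320+3·40·6=16200; k=5: 10320+0+3·43·6=11094 → min 11094.
Length 5: A₁..A₅: k=1: 0+10965+60·5·43=23865; k=2: 900+10320+60·3·43=18960; k=3: 8640+73960+60·43·43=193540; k=4: 13260+0+60·40·43=116460 → min 18960 | A₂..A₆: k=2: 0+11094+5·3·6=11184; k=3: 645+20640+5·43·6=22575; k=4: 5760+10320+5·40·6=17280; k=5: 10965+0+5·43·6=12255 → min 11184.
Top-level splits: k=1: (A₁..A₁)·(A₂..A₆) → 0+11184+60·5·6 = 12984; k=2: (A₁..A₂)·(A₃..A₆) → 900+11094+60·3·6 = 13074; k=3: (A₁..A₃)·(A₄..A₆) → 8640+20640+60·43·6 = 44760; k=4: (A₁..A₄)·(A₅..A₆) → 13260+10320+60·40·6 = 37980; k=5: (A₁..A₅)·(A₆..A₆) → 18960+0+60·43·6 = 34440.
Best split is after A₁, i.e. k = 1.

1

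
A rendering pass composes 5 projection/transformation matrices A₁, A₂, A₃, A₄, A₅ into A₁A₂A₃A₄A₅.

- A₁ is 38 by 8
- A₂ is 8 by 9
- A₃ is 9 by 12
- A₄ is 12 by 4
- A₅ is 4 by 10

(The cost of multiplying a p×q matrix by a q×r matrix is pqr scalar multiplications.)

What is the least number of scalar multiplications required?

Adjacent pairs: A₁A₂ = 38·8·9 = 2736; A₂A₃ = 8·9·12 = 864; A₃A₄ = 9·12·4 = 432; A₄A₅ = 12·4·10 = 480.
Length 3: A₁..A₃: k=1: 0+864+38·8·12=4512; k=2: 2736+0+38·9·12=6840 → min 4512 | A₂..A₄: k=2: 0+432+8·9·4=720; k=3: 864+0+8·12·4=1248 → min 720 | A₃..A₅: k=3: 0+480+9·12·10=1560; k=4: 432+0+9·4·10=792 → min 792.
Length 4: A₁..A₄: k=1: 0+720+38·8·4=1936; k=2: 2736+432+38·9·4=4536; k=3: 4512+0+38·12·4=6336 → min 1936 | A₂..A₅: k=2: 0+792+8·9·10=1512; k=3: 864+480+8·12·10=2304; k=4: 720+0+8·4·10=1040 → min 1040.
Length 5: A₁..A₅: k=1: 0+1040+38·8·10=4080; k=2: 2736+792+38·9·10=6948; k=3: 4512+480+38·12·10=9552; k=4: 1936+0+38·4·10=3456 → min 3456.
Optimal order: ((A₁(A₂(A₃A₄)))A₅) with cost 3456.

3456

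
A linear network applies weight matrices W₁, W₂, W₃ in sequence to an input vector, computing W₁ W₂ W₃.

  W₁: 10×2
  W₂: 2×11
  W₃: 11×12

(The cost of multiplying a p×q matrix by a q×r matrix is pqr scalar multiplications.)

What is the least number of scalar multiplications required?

Order (W₁ (W₂ W₃)): (W₂ W₃): 2×11 by 11×12 → 2×12, cost 2·11·12 = 264; (W₁ (W₂ W₃)): 10×2 by 2×12 → 10×12, cost 10·2·12 = 240; cumulative 504. Total 504.
Order ((W₁ W₂) W₃): (W₁ W₂): 10×2 by 2×11 → 10×11, cost 10·2·11 = 220; ((W₁ W₂) W₃): 10×11 by 11×12 → 10×12, cost 10·11·12 = 1320; cumulative 1540. Total 1540.
Minimum: 504.

504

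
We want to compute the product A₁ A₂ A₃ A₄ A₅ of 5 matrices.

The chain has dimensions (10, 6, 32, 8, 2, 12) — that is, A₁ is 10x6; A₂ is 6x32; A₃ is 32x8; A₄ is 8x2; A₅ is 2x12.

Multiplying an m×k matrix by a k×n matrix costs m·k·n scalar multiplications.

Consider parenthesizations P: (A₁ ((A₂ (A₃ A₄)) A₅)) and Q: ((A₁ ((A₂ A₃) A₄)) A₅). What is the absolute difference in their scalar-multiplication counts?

Order P = (A₁ ((A₂ (A₃ A₄)) A₅)): (A₃ A₄): 32×8 by 8×2 → 32×2, cost 32·8·2 = 512; (A₂ (A₃ A₄)): 6×32 by 32×2 → 6×2, cost 6·32·2 = 384; cumulative 896; ((A₂ (A₃ A₄)) A₅): 6×2 by 2×12 → 6×12, cost 6·2·12 = 144; cumulative 1040; (A₁ ((A₂ (A₃ A₄)) A₅)): 10×6 by 6×12 → 10×12, cost 10·6·12 = 720; cumulative 1760. Total 1760.
Order Q = ((A₁ ((A₂ A₃) A₄)) A₅): (A₂ A₃): 6×32 by 32×8 → 6×8, cost 6·32·8 = 1536; ((A₂ A₃) A₄): 6×8 by 8×2 → 6×2, cost 6·8·2 = 96; cumulative 1632; (A₁ ((A₂ A₃) A₄)): 10×6 by 6×2 → 10×2, cost 10·6·2 = 120; cumulative 1752; ((A₁ ((A₂ A₃) A₄)) A₅): 10×2 by 2×12 → 10×12, cost 10·2·12 = 240; cumulative 1992. Total 1992.
Difference: |1760 − 1992| = 232.

232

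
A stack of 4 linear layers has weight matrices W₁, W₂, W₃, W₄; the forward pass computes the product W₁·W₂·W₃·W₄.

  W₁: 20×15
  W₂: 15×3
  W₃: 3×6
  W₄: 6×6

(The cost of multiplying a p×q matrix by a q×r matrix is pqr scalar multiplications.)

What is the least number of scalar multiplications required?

1368

Adjacent pairs: W₁W₂ = 20·15·3 = 900; W₂W₃ = 15·3·6 = 270; W₃W₄ = 3·6·6 = 108.
Length 3: W₁..W₃: k=1: 0+270+20·15·6=2070; k=2: 900+0+20·3·6=1260 → min 1260 | W₂..W₄: k=2: 0+108+15·3·6=378; k=3: 270+0+15·6·6=810 → min 378.
Length 4: W₁..W₄: k=1: 0+378+20·15·6=2178; k=2: 900+108+20·3·6=1368; k=3: 1260+0+20·6·6=1980 → min 1368.
Optimal order: ((W₁·W₂)·(W₃·W₄)) with cost 1368.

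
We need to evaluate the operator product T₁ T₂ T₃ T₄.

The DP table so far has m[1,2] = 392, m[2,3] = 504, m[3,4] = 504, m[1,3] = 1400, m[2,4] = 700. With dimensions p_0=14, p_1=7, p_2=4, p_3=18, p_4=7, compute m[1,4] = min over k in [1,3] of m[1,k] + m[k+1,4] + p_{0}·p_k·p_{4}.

1288

m[1,4] = min over k∈[1,3] of m[1,k]+m[k+1,4]+p_{0}·p_k·p_{4}.
k=1: 0 + 700 + 14·7·7 = 1386; k=2: 392 + 504 + 14·4·7 = 1288; k=3: 1400 + 0 + 14·18·7 = 3164.
Minimum: 1288 at k=2.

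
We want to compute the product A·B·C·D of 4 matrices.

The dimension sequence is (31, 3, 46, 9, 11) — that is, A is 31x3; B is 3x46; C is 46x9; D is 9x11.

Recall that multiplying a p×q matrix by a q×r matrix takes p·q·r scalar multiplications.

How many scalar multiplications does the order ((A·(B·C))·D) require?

5148

(B·C): 3×46 by 46×9 → 3×9, cost 3·46·9 = 1242
(A·(B·C)): 31×3 by 3×9 → 31×9, cost 31·3·9 = 837; cumulative 2079
((A·(B·C))·D): 31×9 by 9×11 → 31×11, cost 31·9·11 = 3069; cumulative 5148
Total: 5148 scalar multiplications.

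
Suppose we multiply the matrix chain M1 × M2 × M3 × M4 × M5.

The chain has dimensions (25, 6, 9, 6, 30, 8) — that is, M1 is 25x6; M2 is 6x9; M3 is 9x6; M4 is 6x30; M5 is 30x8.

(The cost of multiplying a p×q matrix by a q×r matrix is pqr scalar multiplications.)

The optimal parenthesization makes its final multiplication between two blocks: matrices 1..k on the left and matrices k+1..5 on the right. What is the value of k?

1

Adjacent pairs: M1M2 = 25·6·9 = 1350; M2M3 = 6·9·6 = 324; M3M4 = 9·6·30 = 1620; M4M5 = 6·30·8 = 1440.
Length 3: M1..M3: k=1: 0+324+25·6·6=1224; k=2: 1350+0+25·9·6=2700 → min 1224 | M2..M4: k=2: 0+1620+6·9·30=3240; k=3: 324+0+6·6·30=1404 → min 1404 | M3..M5: k=3: 0+1440+9·6·8=1872; k=4: 1620+0+9·30·8=3780 → min 1872.
Length 4: M1..M4: k=1: 0+1404+25·6·30=5904; k=2: 1350+1620+25·9·30=9720; k=3: 1224+0+25·6·30=5724 → min 5724 | M2..M5: k=2: 0+1872+6·9·8=2304; k=3: 324+1440+6·6·8=2052; k=4: 1404+0+6·30·8=2844 → min 2052.
Top-level splits: k=1: (M1..M1)·(M2..M5) → 0+2052+25·6·8 = 3252; k=2: (M1..M2)·(M3..M5) → 1350+1872+25·9·8 = 5022; k=3: (M1..M3)·(M4..M5) → 1224+1440+25·6·8 = 3864; k=4: (M1..M4)·(M5..M5) → 5724+0+25·30·8 = 11724.
Best split is after M1, i.e. k = 1.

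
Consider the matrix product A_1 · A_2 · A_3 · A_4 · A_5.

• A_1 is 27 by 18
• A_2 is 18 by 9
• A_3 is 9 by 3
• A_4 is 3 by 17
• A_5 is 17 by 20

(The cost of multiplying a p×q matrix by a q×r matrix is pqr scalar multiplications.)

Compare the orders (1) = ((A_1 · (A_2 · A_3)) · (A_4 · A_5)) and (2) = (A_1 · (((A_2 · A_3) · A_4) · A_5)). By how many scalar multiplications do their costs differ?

12660

Order (1) = ((A_1 · (A_2 · A_3)) · (A_4 · A_5)): (A_2 · A_3): 18×9 by 9×3 → 18×3, cost 18·9·3 = 486; (A_1 · (A_2 · A_3)): 27×18 by 18×3 → 27×3, cost 27·18·3 = 1458; cumulative 1944; (A_4 · A_5): 3×17 by 17×20 → 3×20, cost 3·17·20 = 1020; ((A_1 · (A_2 · A_3)) · (A_4 · A_5)): 27×3 by 3×20 → 27×20, cost 27·3·20 = 1620; cumulative 4584. Total 4584.
Order (2) = (A_1 · (((A_2 · A_3) · A_4) · A_5)): (A_2 · A_3): 18×9 by 9×3 → 18×3, cost 18·9·3 = 486; ((A_2 · A_3) · A_4): 18×3 by 3×17 → 18×17, cost 18·3·17 = 918; cumulative 1404; (((A_2 · A_3) · A_4) · A_5): 18×17 by 17×20 → 18×20, cost 18·17·20 = 6120; cumulative 7524; (A_1 · (((A_2 · A_3) · A_4) · A_5)): 27×18 by 18×20 → 27×20, cost 27·18·20 = 9720; cumulative 17244. Total 17244.
Difference: |4584 − 17244| = 12660.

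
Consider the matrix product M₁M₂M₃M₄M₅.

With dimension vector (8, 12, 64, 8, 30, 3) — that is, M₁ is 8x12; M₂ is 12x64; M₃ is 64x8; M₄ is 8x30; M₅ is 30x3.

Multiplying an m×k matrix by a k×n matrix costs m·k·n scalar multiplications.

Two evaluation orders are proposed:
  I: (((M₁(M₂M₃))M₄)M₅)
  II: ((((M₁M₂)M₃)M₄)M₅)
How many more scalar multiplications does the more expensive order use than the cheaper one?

3328

Order I = (((M₁(M₂M₃))M₄)M₅): (M₂M₃): 12×64 by 64×8 → 12×8, cost 12·64·8 = 6144; (M₁(M₂M₃)): 8×12 by 12×8 → 8×8, cost 8·12·8 = 768; cumulative 6912; ((M₁(M₂M₃))M₄): 8×8 by 8×30 → 8×30, cost 8·8·30 = 1920; cumulative 8832; (((M₁(M₂M₃))M₄)M₅): 8×30 by 30×3 → 8×3, cost 8·30·3 = 720; cumulative 9552. Total 9552.
Order II = ((((M₁M₂)M₃)M₄)M₅): (M₁M₂): 8×12 by 12×64 → 8×64, cost 8·12·64 = 6144; ((M₁M₂)M₃): 8×64 by 64×8 → 8×8, cost 8·64·8 = 4096; cumulative 10240; (((M₁M₂)M₃)M₄): 8×8 by 8×30 → 8×30, cost 8·8·30 = 1920; cumulative 12160; ((((M₁M₂)M₃)M₄)M₅): 8×30 by 30×3 → 8×3, cost 8·30·3 = 720; cumulative 12880. Total 12880.
Difference: |9552 − 12880| = 3328.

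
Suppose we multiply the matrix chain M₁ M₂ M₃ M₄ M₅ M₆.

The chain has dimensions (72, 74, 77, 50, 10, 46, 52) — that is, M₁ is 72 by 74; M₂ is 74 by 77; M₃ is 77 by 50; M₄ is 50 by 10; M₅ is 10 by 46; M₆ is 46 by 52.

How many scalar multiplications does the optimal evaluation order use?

Adjacent pairs: M₁M₂ = 72·74·77 = 410256; M₂M₃ = 74·77·50 = 284900; M₃M₄ = 77·50·10 = 38500; M₄M₅ = 50·10·46 = 23000; M₅M₆ = 10·46·52 = 23920.
Length 3: M₁..M₃: k=1: 0+284900+72·74·50=551300; k=2: 410256+0+72·77·50=687456 → min 551300 | M₂..M₄: k=2: 0+38500+74·77·10=95480; k=3: 284900+0+74·50·10=321900 → min 95480 | M₃..M₅: k=3: 0+23000+77·50·46=200100; k=4: 38500+0+77·10·46=73920 → min 73920 | M₄..M₆: k=4: 0+23920+50·10·52=49920; k=5: 23000+0+50·46·52=142600 → min 49920.
Length 4: M₁..M₄: k=1: 0+95480+72·74·10=148760; k=2: 410256+38500+72·77·10=504196; k=3: 551300+0+72·50·10=587300 → min 148760 | M₂..M₅: k=2: 0+73920+74·77·46=336028; k=3: 284900+23000+74·50·46=478100; k=4: 95480+0+74·10·46=129520 → min 129520 | M₃..M₆: k=3: 0+49920+77·50·52=250120; k=4: 38500+23920+77·10·52=102460; k=5: 73920+0+77·46·52=258104 → min 102460.
Length 5: M₁..M₅: k=1: 0+129520+72·74·46=374608; k=2: 410256+73920+72·77·46=739200; k=3: 551300+23000+72·50·46=739900; k=4: 148760+0+72·10·46=181880 → min 181880 | M₂..M₆: k=2: 0+102460+74·77·52=398756; k=3: 284900+49920+74·50·52=527220; k=4: 95480+23920+74·10·52=157880; k=5: 129520+0+74·46·52=306528 → min 157880.
Length 6: M₁..M₆: k=1: 0+157880+72·74·52=434936; k=2: 410256+102460+72·77·52=801004; k=3: 551300+49920+72·50·52=788420; k=4: 148760+23920+72·10·52=210120; k=5: 181880+0+72·46·52=354104 → min 210120.
Optimal order: ((M₁ (M₂ (M₃ M₄))) (M₅ M₆)) with cost 210120.

210120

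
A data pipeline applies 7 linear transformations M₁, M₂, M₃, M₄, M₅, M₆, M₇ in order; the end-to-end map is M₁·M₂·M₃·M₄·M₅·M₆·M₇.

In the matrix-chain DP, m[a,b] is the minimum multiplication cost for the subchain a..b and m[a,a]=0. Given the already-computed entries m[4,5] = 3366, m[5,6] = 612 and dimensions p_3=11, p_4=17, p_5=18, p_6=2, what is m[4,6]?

m[4,6] = min over k∈[4,5] of m[4,k]+m[k+1,6]+p_{3}·p_k·p_{6}.
k=4: 0 + 612 + 11·17·2 = 986; k=5: 3366 + 0 + 11·18·2 = 3762.
Minimum: 986 at k=4.

986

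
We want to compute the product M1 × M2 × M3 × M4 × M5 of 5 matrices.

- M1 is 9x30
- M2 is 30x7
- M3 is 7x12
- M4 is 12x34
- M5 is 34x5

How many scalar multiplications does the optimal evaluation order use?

Adjacent pairs: M1M2 = 9·30·7 = 1890; M2M3 = 30·7·12 = 2520; M3M4 = 7·12·34 = 2856; M4M5 = 12·34·5 = 2040.
Length 3: M1..M3: k=1: 0+2520+9·30·12=5760; k=2: 1890+0+9·7·12=2646 → min 2646 | M2..M4: k=2: 0+2856+30·7·34=9996; k=3: 2520+0+30·12·34=14760 → min 9996 | M3..M5: k=3: 0+2040+7·12·5=2460; k=4: 2856+0+7·34·5=4046 → min 2460.
Length 4: M1..M4: k=1: 0+9996+9·30·34=19176; k=2: 1890+2856+9·7·34=6888; k=3: 2646+0+9·12·34=6318 → min 6318 | M2..M5: k=2: 0+2460+30·7·5=3510; k=3: 2520+2040+30·12·5=6360; k=4: 9996+0+30·34·5=15096 → min 3510.
Length 5: M1..M5: k=1: 0+3510+9·30·5=4860; k=2: 1890+2460+9·7·5=4665; k=3: 2646+2040+9·12·5=5226; k=4: 6318+0+9·34·5=7848 → min 4665.
Optimal order: ((M1 × M2) × (M3 × (M4 × M5))) with cost 4665.

4665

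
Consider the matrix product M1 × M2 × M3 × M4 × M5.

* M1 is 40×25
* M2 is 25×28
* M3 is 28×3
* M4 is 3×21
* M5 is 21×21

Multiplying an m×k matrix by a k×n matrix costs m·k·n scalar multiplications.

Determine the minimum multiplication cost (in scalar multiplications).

Adjacent pairs: M1M2 = 40·25·28 = 28000; M2M3 = 25·28·3 = 2100; M3M4 = 28·3·21 = 1764; M4M5 = 3·21·21 = 1323.
Length 3: M1..M3: k=1: 0+2100+40·25·3=5100; k=2: 28000+0+40·28·3=31360 → min 5100 | M2..M4: k=2: 0+1764+25·28·21=16464; k=3: 2100+0+25·3·21=3675 → min 3675 | M3..M5: k=3: 0+1323+28·3·21=3087; k=4: 1764+0+28·21·21=14112 → min 3087.
Length 4: M1..M4: k=1: 0+3675+40·25·21=24675; k=2: 28000+1764+40·28·21=53284; k=3: 5100+0+40·3·21=7620 → min 7620 | M2..M5: k=2: 0+3087+25·28·21=17787; k=3: 2100+1323+25·3·21=4998; k=4: 3675+0+25·21·21=14700 → min 4998.
Length 5: M1..M5: k=1: 0+4998+40·25·21=25998; k=2: 28000+3087+40·28·21=54607; k=3: 5100+1323+40·3·21=8943; k=4: 7620+0+40·21·21=25260 → min 8943.
Optimal order: ((M1 × (M2 × M3)) × (M4 × M5)) with cost 8943.

8943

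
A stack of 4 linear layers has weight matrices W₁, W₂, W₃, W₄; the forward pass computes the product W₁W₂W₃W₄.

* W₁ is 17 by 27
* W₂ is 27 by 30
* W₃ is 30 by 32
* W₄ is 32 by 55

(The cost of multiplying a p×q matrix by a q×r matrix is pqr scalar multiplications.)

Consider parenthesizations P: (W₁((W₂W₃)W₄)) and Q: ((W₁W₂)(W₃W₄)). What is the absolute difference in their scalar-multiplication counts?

Order P = (W₁((W₂W₃)W₄)): (W₂W₃): 27×30 by 30×32 → 27×32, cost 27·30·32 = 25920; ((W₂W₃)W₄): 27×32 by 32×55 → 27×55, cost 27·32·55 = 47520; cumulative 73440; (W₁((W₂W₃)W₄)): 17×27 by 27×55 → 17×55, cost 17·27·55 = 25245; cumulative 98685. Total 98685.
Order Q = ((W₁W₂)(W₃W₄)): (W₁W₂): 17×27 by 27×30 → 17×30, cost 17·27·30 = 13770; (W₃W₄): 30×32 by 32×55 → 30×55, cost 30·32·55 = 52800; ((W₁W₂)(W₃W₄)): 17×30 by 30×55 → 17×55, cost 17·30·55 = 28050; cumulative 94620. Total 94620.
Difference: |98685 − 94620| = 4065.

4065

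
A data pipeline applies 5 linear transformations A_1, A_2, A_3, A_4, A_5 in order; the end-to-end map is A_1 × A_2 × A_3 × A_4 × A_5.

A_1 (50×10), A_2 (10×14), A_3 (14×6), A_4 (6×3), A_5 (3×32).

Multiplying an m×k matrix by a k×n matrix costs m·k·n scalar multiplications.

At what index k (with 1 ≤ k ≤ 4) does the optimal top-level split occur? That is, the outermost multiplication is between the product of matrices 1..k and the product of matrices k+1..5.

Adjacent pairs: A_1A_2 = 50·10·14 = 7000; A_2A_3 = 10·14·6 = 840; A_3A_4 = 14·6·3 = 252; A_4A_5 = 6·3·32 = 576.
Length 3: A_1..A_3: k=1: 0+840+50·10·6=3840; k=2: 7000+0+50·14·6=11200 → min 3840 | A_2..A_4: k=2: 0+252+10·14·3=672; k=3: 840+0+10·6·3=1020 → min 672 | A_3..A_5: k=3: 0+576+14·6·32=3264; k=4: 252+0+14·3·32=1596 → min 1596.
Length 4: A_1..A_4: k=1: 0+672+50·10·3=2172; k=2: 7000+252+50·14·3=9352; k=3: 3840+0+50·6·3=4740 → min 2172 | A_2..A_5: k=2: 0+1596+10·14·32=6076; k=3: 840+576+10·6·32=3336; k=4: 672+0+10·3·32=1632 → min 1632.
Top-level splits: k=1: (A_1..A_1)·(A_2..A_5) → 0+1632+50·10·32 = 17632; k=2: (A_1..A_2)·(A_3..A_5) → 7000+1596+50·14·32 = 30996; k=3: (A_1..A_3)·(A_4..A_5) → 3840+576+50·6·32 = 14016; k=4: (A_1..A_4)·(A_5..A_5) → 2172+0+50·3·32 = 6972.
Best split is after A_4, i.e. k = 4.

4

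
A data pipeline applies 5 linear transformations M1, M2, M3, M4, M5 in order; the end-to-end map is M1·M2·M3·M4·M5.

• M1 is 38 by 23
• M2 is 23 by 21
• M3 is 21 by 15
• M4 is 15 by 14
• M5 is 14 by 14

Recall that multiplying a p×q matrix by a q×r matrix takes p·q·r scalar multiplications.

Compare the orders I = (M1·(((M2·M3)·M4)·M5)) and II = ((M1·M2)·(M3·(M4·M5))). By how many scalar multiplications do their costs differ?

Order I = (M1·(((M2·M3)·M4)·M5)): (M2·M3): 23×21 by 21×15 → 23×15, cost 23·21·15 = 7245; ((M2·M3)·M4): 23×15 by 15×14 → 23×14, cost 23·15·14 = 4830; cumulative 12075; (((M2·M3)·M4)·M5): 23×14 by 14×14 → 23×14, cost 23·14·14 = 4508; cumulative 16583; (M1·(((M2·M3)·M4)·M5)): 38×23 by 23×14 → 38×14, cost 38·23·14 = 12236; cumulative 28819. Total 28819.
Order II = ((M1·M2)·(M3·(M4·M5))): (M1·M2): 38×23 by 23×21 → 38×21, cost 38·23·21 = 18354; (M4·M5): 15×14 by 14×14 → 15×14, cost 15·14·14 = 2940; (M3·(M4·M5)): 21×15 by 15×14 → 21×14, cost 21·15·14 = 4410; cumulative 7350; ((M1·M2)·(M3·(M4·M5))): 38×21 by 21×14 → 38×14, cost 38·21·14 = 11172; cumulative 36876. Total 36876.
Difference: |28819 − 36876| = 8057.

8057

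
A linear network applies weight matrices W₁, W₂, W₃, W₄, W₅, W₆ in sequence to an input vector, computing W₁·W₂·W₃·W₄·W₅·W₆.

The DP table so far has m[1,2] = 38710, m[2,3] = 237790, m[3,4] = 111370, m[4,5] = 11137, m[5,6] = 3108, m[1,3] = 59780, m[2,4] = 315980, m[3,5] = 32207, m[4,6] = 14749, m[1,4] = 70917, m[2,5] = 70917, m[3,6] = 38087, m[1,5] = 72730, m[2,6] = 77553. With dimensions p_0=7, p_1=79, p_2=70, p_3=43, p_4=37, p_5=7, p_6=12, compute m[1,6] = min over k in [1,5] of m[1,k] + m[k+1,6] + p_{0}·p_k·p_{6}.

73318

m[1,6] = min over k∈[1,5] of m[1,k]+m[k+1,6]+p_{0}·p_k·p_{6}.
k=1: 0 + 77553 + 7·79·12 = 84189; k=2: 38710 + 38087 + 7·70·12 = 82677; k=3: 59780 + 14749 + 7·43·12 = 78141; k=4: 70917 + 3108 + 7·37·12 = 77133; k=5: 72730 + 0 + 7·7·12 = 73318.
Minimum: 73318 at k=5.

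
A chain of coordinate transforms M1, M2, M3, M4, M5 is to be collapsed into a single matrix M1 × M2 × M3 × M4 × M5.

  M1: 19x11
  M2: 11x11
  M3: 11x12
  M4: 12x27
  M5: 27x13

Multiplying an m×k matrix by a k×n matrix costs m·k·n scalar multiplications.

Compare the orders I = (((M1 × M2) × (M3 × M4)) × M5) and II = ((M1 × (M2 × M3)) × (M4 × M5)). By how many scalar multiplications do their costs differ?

Order I = (((M1 × M2) × (M3 × M4)) × M5): (M1 × M2): 19×11 by 11×11 → 19×11, cost 19·11·11 = 2299; (M3 × M4): 11×12 by 12×27 → 11×27, cost 11·12·27 = 3564; ((M1 × M2) × (M3 × M4)): 19×11 by 11×27 → 19×27, cost 19·11·27 = 5643; cumulative 11506; (((M1 × M2) × (M3 × M4)) × M5): 19×27 by 27×13 → 19×13, cost 19·27·13 = 6669; cumulative 18175. Total 18175.
Order II = ((M1 × (M2 × M3)) × (M4 × M5)): (M2 × M3): 11×11 by 11×12 → 11×12, cost 11·11·12 = 1452; (M1 × (M2 × M3)): 19×11 by 11×12 → 19×12, cost 19·11·12 = 2508; cumulative 3960; (M4 × M5): 12×27 by 27×13 → 12×13, cost 12·27·13 = 4212; ((M1 × (M2 × M3)) × (M4 × M5)): 19×12 by 12×13 → 19×13, cost 19·12·13 = 2964; cumulative 11136. Total 11136.
Difference: |18175 − 11136| = 7039.

7039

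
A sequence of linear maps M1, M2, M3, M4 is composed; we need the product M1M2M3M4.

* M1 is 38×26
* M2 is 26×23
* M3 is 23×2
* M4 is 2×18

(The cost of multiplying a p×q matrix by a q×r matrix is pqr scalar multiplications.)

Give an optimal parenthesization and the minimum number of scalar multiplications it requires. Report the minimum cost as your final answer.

4540

Adjacent pairs: M1M2 = 38·26·23 = 22724; M2M3 = 26·23·2 = 1196; M3M4 = 23·2·18 = 828.
Length 3: M1..M3: k=1: 0+1196+38·26·2=3172; k=2: 22724+0+38·23·2=24472 → min 3172 | M2..M4: k=2: 0+828+26·23·18=11592; k=3: 1196+0+26·2·18=2132 → min 2132.
Length 4: M1..M4: k=1: 0+2132+38·26·18=19916; k=2: 22724+828+38·23·18=39284; k=3: 3172+0+38·2·18=4540 → min 4540.
Optimal parenthesization: ((M1(M2M3))M4) with cost 4540.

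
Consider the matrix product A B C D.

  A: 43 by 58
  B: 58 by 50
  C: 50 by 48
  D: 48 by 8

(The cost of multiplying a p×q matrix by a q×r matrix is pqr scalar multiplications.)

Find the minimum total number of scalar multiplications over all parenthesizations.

Adjacent pairs: AB = 43·58·50 = 124700; BC = 58·50·48 = 139200; CD = 50·48·8 = 19200.
Length 3: A..C: k=1: 0+139200+43·58·48=258912; k=2: 124700+0+43·50·48=227900 → min 227900 | B..D: k=2: 0+19200+58·50·8=42400; k=3: 139200+0+58·48·8=161472 → min 42400.
Length 4: A..D: k=1: 0+42400+43·58·8=62352; k=2: 124700+19200+43·50·8=161100; k=3: 227900+0+43·48·8=244412 → min 62352.
Optimal order: (A (B (C D))) with cost 62352.

62352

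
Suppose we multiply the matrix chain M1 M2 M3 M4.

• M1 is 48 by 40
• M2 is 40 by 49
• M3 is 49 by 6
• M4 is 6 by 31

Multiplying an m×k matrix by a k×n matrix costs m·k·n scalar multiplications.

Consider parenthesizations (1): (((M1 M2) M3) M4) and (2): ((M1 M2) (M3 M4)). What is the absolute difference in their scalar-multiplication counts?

58986

Order (1) = (((M1 M2) M3) M4): (M1 M2): 48×40 by 40×49 → 48×49, cost 48·40·49 = 94080; ((M1 M2) M3): 48×49 by 49×6 → 48×6, cost 48·49·6 = 14112; cumulative 108192; (((M1 M2) M3) M4): 48×6 by 6×31 → 48×31, cost 48·6·31 = 8928; cumulative 117120. Total 117120.
Order (2) = ((M1 M2) (M3 M4)): (M1 M2): 48×40 by 40×49 → 48×49, cost 48·40·49 = 94080; (M3 M4): 49×6 by 6×31 → 49×31, cost 49·6·31 = 9114; ((M1 M2) (M3 M4)): 48×49 by 49×31 → 48×31, cost 48·49·31 = 72912; cumulative 176106. Total 176106.
Difference: |117120 − 176106| = 58986.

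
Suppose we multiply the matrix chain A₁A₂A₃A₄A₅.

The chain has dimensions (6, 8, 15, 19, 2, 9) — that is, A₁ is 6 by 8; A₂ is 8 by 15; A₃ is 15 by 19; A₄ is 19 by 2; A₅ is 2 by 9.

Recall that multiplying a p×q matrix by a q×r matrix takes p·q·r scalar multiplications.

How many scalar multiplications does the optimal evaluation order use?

Adjacent pairs: A₁A₂ = 6·8·15 = 720; A₂A₃ = 8·15·19 = 2280; A₃A₄ = 15·19·2 = 570; A₄A₅ = 19·2·9 = 342.
Length 3: A₁..A₃: k=1: 0+2280+6·8·19=3192; k=2: 720+0+6·15·19=2430 → min 2430 | A₂..A₄: k=2: 0+570+8·15·2=810; k=3: 2280+0+8·19·2=2584 → min 810 | A₃..A₅: k=3: 0+342+15·19·9=2907; k=4: 570+0+15·2·9=840 → min 840.
Length 4: A₁..A₄: k=1: 0+810+6·8·2=906; k=2: 720+570+6·15·2=1470; k=3: 2430+0+6·19·2=2658 → min 906 | A₂..A₅: k=2: 0+840+8·15·9=1920; k=3: 2280+342+8·19·9=3990; k=4: 810+0+8·2·9=954 → min 954.
Length 5: A₁..A₅: k=1: 0+954+6·8·9=1386; k=2: 720+840+6·15·9=2370; k=3: 2430+342+6·19·9=3798; k=4: 906+0+6·2·9=1014 → min 1014.
Optimal order: ((A₁(A₂(A₃A₄)))A₅) with cost 1014.

1014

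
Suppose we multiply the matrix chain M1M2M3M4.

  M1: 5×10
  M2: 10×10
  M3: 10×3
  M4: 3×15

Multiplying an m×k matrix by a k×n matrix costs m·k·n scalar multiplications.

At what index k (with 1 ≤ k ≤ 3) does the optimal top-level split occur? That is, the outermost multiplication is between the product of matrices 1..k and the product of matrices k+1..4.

3

Adjacent pairs: M1M2 = 5·10·10 = 500; M2M3 = 10·10·3 = 300; M3M4 = 10·3·15 = 450.
Length 3: M1..M3: k=1: 0+300+5·10·3=450; k=2: 500+0+5·10·3=650 → min 450 | M2..M4: k=2: 0+450+10·10·15=1950; k=3: 300+0+10·3·15=750 → min 750.
Top-level splits: k=1: (M1..M1)·(M2..M4) → 0+750+5·10·15 = 1500; k=2: (M1..M2)·(M3..M4) → 500+450+5·10·15 = 1700; k=3: (M1..M3)·(M4..M4) → 450+0+5·3·15 = 675.
Best split is after M3, i.e. k = 3.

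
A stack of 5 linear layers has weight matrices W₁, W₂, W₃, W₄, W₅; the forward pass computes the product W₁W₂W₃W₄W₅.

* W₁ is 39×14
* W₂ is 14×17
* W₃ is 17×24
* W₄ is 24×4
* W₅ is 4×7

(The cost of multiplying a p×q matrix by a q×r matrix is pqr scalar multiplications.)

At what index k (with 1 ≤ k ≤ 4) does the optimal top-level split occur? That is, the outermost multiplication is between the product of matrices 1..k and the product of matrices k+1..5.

4

Adjacent pairs: W₁W₂ = 39·14·17 = 9282; W₂W₃ = 14·17·24 = 5712; W₃W₄ = 17·24·4 = 1632; W₄W₅ = 24·4·7 = 672.
Length 3: W₁..W₃: k=1: 0+5712+39·14·24=18816; k=2: 9282+0+39·17·24=25194 → min 18816 | W₂..W₄: k=2: 0+1632+14·17·4=2584; k=3: 5712+0+14·24·4=7056 → min 2584 | W₃..W₅: k=3: 0+672+17·24·7=3528; k=4: 1632+0+17·4·7=2108 → min 2108.
Length 4: W₁..W₄: k=1: 0+2584+39·14·4=4768; k=2: 9282+1632+39·17·4=13566; k=3: 18816+0+39·24·4=22560 → min 4768 | W₂..W₅: k=2: 0+2108+14·17·7=3774; k=3: 5712+672+14·24·7=8736; k=4: 2584+0+14·4·7=2976 → min 2976.
Top-level splits: k=1: (W₁..W₁)·(W₂..W₅) → 0+2976+39·14·7 = 6798; k=2: (W₁..W₂)·(W₃..W₅) → 9282+2108+39·17·7 = 16031; k=3: (W₁..W₃)·(W₄..W₅) → 18816+672+39·24·7 = 26040; k=4: (W₁..W₄)·(W₅..W₅) → 4768+0+39·4·7 = 5860.
Best split is after W₄, i.e. k = 4.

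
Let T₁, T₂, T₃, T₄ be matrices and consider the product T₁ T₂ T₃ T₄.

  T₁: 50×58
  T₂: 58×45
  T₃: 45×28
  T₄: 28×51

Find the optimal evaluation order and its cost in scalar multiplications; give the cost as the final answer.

225680

Adjacent pairs: T₁T₂ = 50·58·45 = 130500; T₂T₃ = 58·45·28 = 73080; T₃T₄ = 45·28·51 = 64260.
Length 3: T₁..T₃: k=1: 0+73080+50·58·28=154280; k=2: 130500+0+50·45·28=193500 → min 154280 | T₂..T₄: k=2: 0+64260+58·45·51=197370; k=3: 73080+0+58·28·51=155904 → min 155904.
Length 4: T₁..T₄: k=1: 0+155904+50·58·51=303804; k=2: 130500+64260+50·45·51=309510; k=3: 154280+0+50·28·51=225680 → min 225680.
Optimal parenthesization: ((T₁ (T₂ T₃)) T₄) with cost 225680.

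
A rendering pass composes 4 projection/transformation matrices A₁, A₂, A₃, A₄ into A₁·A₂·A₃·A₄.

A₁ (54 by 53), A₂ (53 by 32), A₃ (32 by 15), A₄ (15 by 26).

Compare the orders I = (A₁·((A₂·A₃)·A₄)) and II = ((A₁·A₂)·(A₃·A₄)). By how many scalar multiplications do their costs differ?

Order I = (A₁·((A₂·A₃)·A₄)): (A₂·A₃): 53×32 by 32×15 → 53×15, cost 53·32·15 = 25440; ((A₂·A₃)·A₄): 53×15 by 15×26 → 53×26, cost 53·15·26 = 20670; cumulative 46110; (A₁·((A₂·A₃)·A₄)): 54×53 by 53×26 → 54×26, cost 54·53·26 = 74412; cumulative 120522. Total 120522.
Order II = ((A₁·A₂)·(A₃·A₄)): (A₁·A₂): 54×53 by 53×32 → 54×32, cost 54·53·32 = 91584; (A₃·A₄): 32×15 by 15×26 → 32×26, cost 32·15·26 = 12480; ((A₁·A₂)·(A₃·A₄)): 54×32 by 32×26 → 54×26, cost 54·32·26 = 44928; cumulative 148992. Total 148992.
Difference: |120522 − 148992| = 28470.

28470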